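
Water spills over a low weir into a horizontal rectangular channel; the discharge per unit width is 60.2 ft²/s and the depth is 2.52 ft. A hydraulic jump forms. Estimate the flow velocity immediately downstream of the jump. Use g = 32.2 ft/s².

V₂ = 7.28 ft/s

V₁ = q/y₁ = 60.2/2.52 = 23.9 ft/s. Fr₁ = V₁/√(g·y₁) = 23.9/√(32.2×2.52) = 2.65.
From the momentum equation for a rectangular channel, y₂/y₁ = ½[√(1 + 8Fr₁²) − 1] = ½[√57.26 − 1] = 3.28.
y₂ = 3.28 × 2.52 = 8.27 ft.
V₂ = q/y₂ = 60.2/8.27 = 7.28 ft/s.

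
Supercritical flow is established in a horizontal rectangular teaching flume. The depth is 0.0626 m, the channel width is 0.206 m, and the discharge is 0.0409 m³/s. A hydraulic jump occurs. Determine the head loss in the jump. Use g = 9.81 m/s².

ΔE = 0.228 m

q = Q/b = 0.0409/0.206 = 0.199 m²/s; V₁ = q/y₁ = 3.17 m/s. Fr₁ = V₁/√(g·y₁) = 4.05.
From the momentum equation for a rectangular channel, y₂/y₁ = ½[√(1 + 8Fr₁²) − 1] = ½[√132.0 − 1] = 5.25.
y₂ = 5.25 × 0.0626 = 0.328 m.
V₂ = q/y₂ = 0.199/0.328 = 0.605 m/s. E₁ = y₁ + V₁²/2g = 0.575 m; E₂ = y₂ + V₂²/2g = 0.347 m. ΔE = E₁ − E₂ = 0.228 m.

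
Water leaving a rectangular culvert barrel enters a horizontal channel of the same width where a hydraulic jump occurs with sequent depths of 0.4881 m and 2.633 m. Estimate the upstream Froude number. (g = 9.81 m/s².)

For a rectangular channel the momentum equation gives q² = ½·g·y₁·y₂·(y₁ + y₂) = ½×9.81×0.4881×2.633×3.121 = 19.67.
q = √19.67 = 4.436 m²/s.
V₁ = q/y₁ = 9.087 m/s; Fr₁ = V₁/√(g·y₁) = 4.153.

Fr₁ = 4.153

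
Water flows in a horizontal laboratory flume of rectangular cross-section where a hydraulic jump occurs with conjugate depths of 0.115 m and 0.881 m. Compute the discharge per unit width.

q = 0.704 m²/s

For a rectangular channel the momentum equation gives q² = ½·g·y₁·y₂·(y₁ + y₂) = ½×9.81×0.115×0.881×0.996 = 0.495.
q = √0.495 = 0.704 m²/s.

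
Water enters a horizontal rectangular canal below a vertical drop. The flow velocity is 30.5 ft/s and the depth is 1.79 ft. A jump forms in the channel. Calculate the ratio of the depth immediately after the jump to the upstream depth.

y₂/y₁ = 5.20

Fr₁ = V₁/√(g·y₁) = 30.5/√(32.2×1.79) = 4.02.
Conjugate-depth relation: y₂/y₁ = ½[√(1 + 8Fr₁²) − 1] = ½[√130.1 − 1] = 5.20.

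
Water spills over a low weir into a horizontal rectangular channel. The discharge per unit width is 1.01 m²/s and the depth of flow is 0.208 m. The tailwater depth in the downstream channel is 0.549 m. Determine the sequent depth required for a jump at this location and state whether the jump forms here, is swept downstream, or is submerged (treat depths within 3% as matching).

y₂ = 0.901 m; the jump is swept downstream

V₁ = q/y₁ = 1.01/0.208 = 4.86 m/s. Fr₁ = V₁/√(g·y₁) = 4.86/√(9.81×0.208) = 3.40.
Sequent-depth ratio: y₂/y₁ = ½[√(1 + 8Fr₁²) − 1] = ½[√93.44 − 1] = 4.33.
y₂ = 4.33 × 0.208 = 0.901 m.
Tailwater y_tw = 0.549 m: y_tw < y₂, so the jump is swept downstream.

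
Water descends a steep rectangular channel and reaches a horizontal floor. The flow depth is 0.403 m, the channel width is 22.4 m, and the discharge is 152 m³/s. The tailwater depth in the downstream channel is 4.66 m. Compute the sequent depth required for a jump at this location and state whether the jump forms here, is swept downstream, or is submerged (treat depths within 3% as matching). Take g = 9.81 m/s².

q = Q/b = 152/22.4 = 6.79 m²/s; V₁ = q/y₁ = 16.8 m/s. Fr₁ = V₁/√(g·y₁) = 8.47.
Conjugate-depth relation: y₂/y₁ = ½[√(1 + 8Fr₁²) − 1] = ½[√574.7 − 1] = 11.5.
y₂ = 11.5 × 0.403 = 4.63 m.
Tailwater y_tw = 4.66 m: y_tw ≈ y₂, so the jump forms here.

y₂ = 4.63 m; the jump forms here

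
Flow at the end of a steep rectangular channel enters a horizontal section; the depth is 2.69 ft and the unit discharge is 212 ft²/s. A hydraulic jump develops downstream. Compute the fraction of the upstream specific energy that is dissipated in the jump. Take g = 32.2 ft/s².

ΔE/E₁ = 0.681 (68.1%)

V₁ = q/y₁ = 212/2.69 = 78.8 ft/s. Fr₁ = V₁/√(g·y₁) = 78.8/√(32.2×2.69) = 8.47.
By Bélanger, y₂/y₁ = ½[√(1 + 8Fr₁²) − 1] = ½[√574.7 − 1] = 11.5.
y₂ = 11.5 × 2.69 = 30.9 ft.
E₁ = y₁ + V₁²/2g = 99.1 ft. ΔE = (y₂ − y₁)³/(4y₁y₂) = 67.5 ft. ΔE/E₁ = 67.5/99.1 = 0.681.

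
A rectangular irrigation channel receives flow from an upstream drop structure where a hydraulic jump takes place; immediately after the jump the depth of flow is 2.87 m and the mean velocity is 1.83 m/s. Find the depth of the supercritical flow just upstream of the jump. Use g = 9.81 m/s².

Fr₂ = V₂/√(g·y₂) = 1.83/√(9.81×2.87) = 0.345.
The Bélanger relation is symmetric: y₁/y₂ = ½[√(1 + 8Fr₂²) − 1] = ½[√1.952 − 1] = 0.198.
y₁ = 0.198 × 2.87 = 0.570 m.

y₁ = 0.570 m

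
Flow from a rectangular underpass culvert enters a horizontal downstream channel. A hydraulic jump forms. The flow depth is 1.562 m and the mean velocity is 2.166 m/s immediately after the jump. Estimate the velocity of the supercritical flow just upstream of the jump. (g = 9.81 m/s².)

V₁ = 5.053 m/s

Fr₂ = V₂/√(g·y₂) = 2.166/√(9.81×1.562) = 0.5533.
Applying the sequent-depth relation in reverse, y₁/y₂ = ½[√(1 + 8Fr₂²) − 1] = ½[√3.4494 − 1] = 0.4286.
y₁ = 0.4286 × 1.562 = 0.6695 m.
V₁ = q/y₁ = 3.383/0.6695 = 5.053 m/s.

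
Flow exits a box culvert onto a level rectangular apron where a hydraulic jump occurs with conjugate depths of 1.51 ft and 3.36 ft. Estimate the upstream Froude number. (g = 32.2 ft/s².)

For a rectangular channel the momentum equation gives q² = ½·g·y₁·y₂·(y₁ + y₂) = ½×32.2×1.51×3.36×4.87 = 398.
q = √398 = 19.9 ft²/s.
V₁ = q/y₁ = 13.2 ft/s; Fr₁ = V₁/√(g·y₁) = 1.89.

Fr₁ = 1.89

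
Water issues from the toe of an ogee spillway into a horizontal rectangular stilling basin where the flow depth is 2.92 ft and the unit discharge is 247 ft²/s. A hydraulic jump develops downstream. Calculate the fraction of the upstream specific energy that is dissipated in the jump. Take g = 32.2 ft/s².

V₁ = q/y₁ = 247/2.92 = 84.6 ft/s. Fr₁ = V₁/√(g·y₁) = 84.6/√(32.2×2.92) = 8.72.
By Bélanger, y₂/y₁ = ½[√(1 + 8Fr₁²) − 1] = ½[√609.8 − 1] = 11.8.
y₂ = 11.8 × 2.92 = 34.6 ft.
E₁ = y₁ + V₁²/2g = 114 ft. ΔE = (y₂ − y₁)³/(4y₁y₂) = 78.6 ft. ΔE/E₁ = 78.6/114 = 0.690.

ΔE/E₁ = 0.690 (69.0%)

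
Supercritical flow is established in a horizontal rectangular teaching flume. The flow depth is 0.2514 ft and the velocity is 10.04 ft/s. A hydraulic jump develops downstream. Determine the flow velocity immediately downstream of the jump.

V₂ = 2.223 ft/s

Fr₁ = V₁/√(g·y₁) = 10.04/√(32.2×0.2514) = 3.529.
By Bélanger, y₂/y₁ = ½[√(1 + 8Fr₁²) − 1] = ½[√100.62 − 1] = 4.515.
y₂ = 4.515 × 0.2514 = 1.135 ft.
q = V₁·y₁ = 10.04 × 0.2514 = 2.524 ft²/s.
V₂ = q/y₂ = 2.524/1.135 = 2.223 ft/s.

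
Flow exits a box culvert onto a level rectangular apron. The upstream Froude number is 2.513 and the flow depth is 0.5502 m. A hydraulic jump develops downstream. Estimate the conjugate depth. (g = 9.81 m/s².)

Fr₁ = 2.513 (given).
From the momentum equation for a rectangular channel, y₂/y₁ = ½[√(1 + 8Fr₁²) − 1] = ½[√51.521 − 1] = 3.089.
y₂ = 3.089 × 0.5502 = 1.700 m.

y₂ = 1.700 m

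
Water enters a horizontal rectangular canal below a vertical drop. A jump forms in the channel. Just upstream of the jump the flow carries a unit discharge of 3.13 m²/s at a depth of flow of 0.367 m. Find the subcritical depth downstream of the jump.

y₂ = 2.16 m

V₁ = q/y₁ = 3.13/0.367 = 8.53 m/s. Fr₁ = V₁/√(g·y₁) = 8.53/√(9.81×0.367) = 4.49.
From the momentum equation for a rectangular channel, y₂/y₁ = ½[√(1 + 8Fr₁²) − 1] = ½[√162.6 − 1] = 5.88.
y₂ = 5.88 × 0.367 = 2.16 m.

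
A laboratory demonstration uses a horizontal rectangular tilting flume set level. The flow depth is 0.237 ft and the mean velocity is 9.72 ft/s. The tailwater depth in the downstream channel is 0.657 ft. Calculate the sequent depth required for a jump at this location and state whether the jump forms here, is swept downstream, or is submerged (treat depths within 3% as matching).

y₂ = 1.07 ft; the jump is swept downstream

Fr₁ = V₁/√(g·y₁) = 9.72/√(32.2×0.237) = 3.52.
Conjugate-depth relation: y₂/y₁ = ½[√(1 + 8Fr₁²) − 1] = ½[√100.0 − 1] = 4.50.
y₂ = 4.50 × 0.237 = 1.07 ft.
Tailwater y_tw = 0.657 ft: y_tw < y₂, so the jump is swept downstream.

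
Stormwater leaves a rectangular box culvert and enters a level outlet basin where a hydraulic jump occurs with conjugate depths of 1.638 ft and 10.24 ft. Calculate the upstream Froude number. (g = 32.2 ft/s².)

Fr₁ = 4.761

For a rectangular channel the momentum equation gives q² = ½·g·y₁·y₂·(y₁ + y₂) = ½×32.2×1.638×10.24×11.88 = 3208.
q = √3208 = 56.64 ft²/s.
V₁ = q/y₁ = 34.58 ft/s; Fr₁ = V₁/√(g·y₁) = 4.761.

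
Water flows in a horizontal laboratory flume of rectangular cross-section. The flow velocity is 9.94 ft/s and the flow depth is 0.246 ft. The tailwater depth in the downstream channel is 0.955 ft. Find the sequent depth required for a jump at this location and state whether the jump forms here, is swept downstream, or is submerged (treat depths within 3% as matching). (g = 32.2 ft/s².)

Fr₁ = V₁/√(g·y₁) = 9.94/√(32.2×0.246) = 3.53.
Bélanger equation: y₂/y₁ = ½[√(1 + 8Fr₁²) − 1] = ½[√100.8 − 1] = 4.52.
y₂ = 4.52 × 0.246 = 1.11 ft.
Tailwater y_tw = 0.955 ft: y_tw < y₂, so the jump is swept downstream.

y₂ = 1.11 ft; the jump is swept downstream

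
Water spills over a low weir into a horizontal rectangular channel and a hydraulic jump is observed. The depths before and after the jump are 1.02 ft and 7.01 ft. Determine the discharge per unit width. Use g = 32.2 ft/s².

For a rectangular channel the momentum equation gives q² = ½·g·y₁·y₂·(y₁ + y₂) = ½×32.2×1.02×7.01×8.03 = 924.
q = √924 = 30.4 ft²/s.

q = 30.4 ft²/s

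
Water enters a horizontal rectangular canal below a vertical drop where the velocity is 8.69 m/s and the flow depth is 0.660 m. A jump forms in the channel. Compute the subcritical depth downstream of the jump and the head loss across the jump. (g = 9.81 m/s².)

Fr₁ = V₁/√(g·y₁) = 8.69/√(9.81×0.660) = 3.42.
From the momentum equation for a rectangular channel, y₂/y₁ = ½[√(1 + 8Fr₁²) − 1] = ½[√94.31 − 1] = 4.36.
y₂ = 4.36 × 0.660 = 2.87 m.
q = V₁·y₁ = 8.69 × 0.660 = 5.74 m²/s. V₂ = q/y₂ = 5.74/2.87 = 2.00 m/s. E₁ = y₁ + V₁²/2g = 4.51 m; E₂ = y₂ + V₂²/2g = 3.08 m. ΔE = E₁ − E₂ = 1.43 m.

y₂ = 2.87 m; ΔE = 1.43 m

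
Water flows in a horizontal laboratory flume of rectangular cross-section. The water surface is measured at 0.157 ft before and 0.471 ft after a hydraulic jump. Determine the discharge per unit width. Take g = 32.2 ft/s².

q = 0.865 ft²/s

For a rectangular channel the momentum equation gives q² = ½·g·y₁·y₂·(y₁ + y₂) = ½×32.2×0.157×0.471×0.628 = 0.748.
q = √0.748 = 0.865 ft²/s.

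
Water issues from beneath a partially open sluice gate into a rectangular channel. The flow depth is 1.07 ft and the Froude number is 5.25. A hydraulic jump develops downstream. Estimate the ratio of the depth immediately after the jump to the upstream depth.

y₂/y₁ = 6.94

Fr₁ = 5.25 (given).
From the momentum equation for a rectangular channel, y₂/y₁ = ½[√(1 + 8Fr₁²) − 1] = ½[√221.5 − 1] = 6.94.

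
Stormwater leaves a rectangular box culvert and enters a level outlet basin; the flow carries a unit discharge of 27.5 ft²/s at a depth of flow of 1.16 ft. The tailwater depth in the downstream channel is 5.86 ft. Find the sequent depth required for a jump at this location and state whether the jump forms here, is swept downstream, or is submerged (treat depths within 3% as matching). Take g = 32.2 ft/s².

V₁ = q/y₁ = 27.5/1.16 = 23.7 ft/s. Fr₁ = V₁/√(g·y₁) = 23.7/√(32.2×1.16) = 3.88.
Conjugate-depth relation: y₂/y₁ = ½[√(1 + 8Fr₁²) − 1] = ½[√121.4 − 1] = 5.01.
y₂ = 5.01 × 1.16 = 5.81 ft.
Tailwater y_tw = 5.86 ft: y_tw ≈ y₂, so the jump forms here.

y₂ = 5.81 ft; the jump forms here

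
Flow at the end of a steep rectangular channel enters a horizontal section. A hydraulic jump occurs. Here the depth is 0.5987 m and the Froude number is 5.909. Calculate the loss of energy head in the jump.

ΔE = 6.170 m

Fr₁ = 5.909 (given).
Bélanger equation: y₂/y₁ = ½[√(1 + 8Fr₁²) − 1] = ½[√280.33 − 1] = 7.872.
y₂ = 7.872 × 0.5987 = 4.713 m.
Head loss: ΔE = (y₂ − y₁)³/(4y₁y₂) = (4.713 − 0.5987)³/(4×0.5987×4.713) = 69.63/11.29 = 6.170 m.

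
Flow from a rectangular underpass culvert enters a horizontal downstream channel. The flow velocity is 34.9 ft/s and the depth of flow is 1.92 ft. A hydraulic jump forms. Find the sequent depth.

y₂ = 11.1 ft

Fr₁ = V₁/√(g·y₁) = 34.9/√(32.2×1.92) = 4.44.
From the momentum equation for a rectangular channel, y₂/y₁ = ½[√(1 + 8Fr₁²) − 1] = ½[√158.6 − 1] = 5.80.
y₂ = 5.80 × 1.92 = 11.1 ft.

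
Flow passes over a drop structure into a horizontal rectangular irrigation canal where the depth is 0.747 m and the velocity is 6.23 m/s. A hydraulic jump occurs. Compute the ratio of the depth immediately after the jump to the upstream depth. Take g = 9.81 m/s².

Fr₁ = V₁/√(g·y₁) = 6.23/√(9.81×0.747) = 2.30.
By Bélanger, y₂/y₁ = ½[√(1 + 8Fr₁²) − 1] = ½[√43.37 − 1] = 2.79.

y₂/y₁ = 2.79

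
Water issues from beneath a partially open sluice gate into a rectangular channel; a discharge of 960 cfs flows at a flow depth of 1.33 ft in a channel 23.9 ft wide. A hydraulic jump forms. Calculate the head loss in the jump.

ΔE = 7.06 ft

q = Q/b = 960/23.9 = 40.2 ft²/s; V₁ = q/y₁ = 30.2 ft/s. Fr₁ = V₁/√(g·y₁) = 4.61.
From the momentum equation for a rectangular channel, y₂/y₁ = ½[√(1 + 8Fr₁²) − 1] = ½[√171.4 − 1] = 6.05.
y₂ = 6.05 × 1.33 = 8.04 ft.
V₂ = q/y₂ = 40.2/8.04 = 5.00 ft/s. E₁ = y₁ + V₁²/2g = 15.5 ft; E₂ = y₂ + V₂²/2g = 8.43 ft. ΔE = E₁ − E₂ = 7.06 ft.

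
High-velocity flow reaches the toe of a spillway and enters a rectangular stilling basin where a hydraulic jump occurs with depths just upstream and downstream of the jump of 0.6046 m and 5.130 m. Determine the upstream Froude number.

Fr₁ = 6.343

For a rectangular channel the momentum equation gives q² = ½·g·y₁·y₂·(y₁ + y₂) = ½×9.81×0.6046×5.130×5.735 = 87.24.
q = √87.24 = 9.340 m²/s.
V₁ = q/y₁ = 15.45 m/s; Fr₁ = V₁/√(g·y₁) = 6.343.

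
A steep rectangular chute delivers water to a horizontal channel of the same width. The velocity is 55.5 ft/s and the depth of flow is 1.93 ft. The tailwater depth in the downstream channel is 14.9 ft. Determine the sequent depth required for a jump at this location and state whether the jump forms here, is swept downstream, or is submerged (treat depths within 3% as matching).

Fr₁ = V₁/√(g·y₁) = 55.5/√(32.2×1.93) = 7.04.
By Bélanger, y₂/y₁ = ½[√(1 + 8Fr₁²) − 1] = ½[√397.5 − 1] = 9.47.
y₂ = 9.47 × 1.93 = 18.3 ft.
Tailwater y_tw = 14.9 ft: y_tw < y₂, so the jump is swept downstream.

y₂ = 18.3 ft; the jump is swept downstream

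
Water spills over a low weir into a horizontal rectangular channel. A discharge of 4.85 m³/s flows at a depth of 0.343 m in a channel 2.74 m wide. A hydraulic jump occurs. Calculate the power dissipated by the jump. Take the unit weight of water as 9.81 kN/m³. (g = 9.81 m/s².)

P = 18.4 kW

q = Q/b = 4.85/2.74 = 1.77 m²/s; V₁ = q/y₁ = 5.16 m/s. Fr₁ = V₁/√(g·y₁) = 2.81.
Bélanger equation: y₂/y₁ = ½[√(1 + 8Fr₁²) − 1] = ½[√64.32 − 1] = 3.51.
y₂ = 3.51 × 0.343 = 1.20 m.
V₂ = q/y₂ = 1.77/1.20 = 1.47 m/s. E₁ = y₁ + V₁²/2g = 1.70 m; E₂ = y₂ + V₂²/2g = 1.31 m. ΔE = E₁ − E₂ = 0.386 m.
P = γ·Q·ΔE = 9.81 × 4.85 × 0.386 = 18.4 kW.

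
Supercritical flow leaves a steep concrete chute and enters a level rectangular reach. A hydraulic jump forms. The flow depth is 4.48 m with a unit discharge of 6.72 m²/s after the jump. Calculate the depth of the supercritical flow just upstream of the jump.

V₂ = q/y₂ = 6.72/4.48 = 1.50 m/s; Fr₂ = V₂/√(g·y₂) = 0.226.
Since the conjugate-depth ratio holds either way, y₁/y₂ = ½[√(1 + 8Fr₂²) − 1] = ½[√1.410 − 1] = 0.0936.
y₁ = 0.0936 × 4.48 = 0.419 m.

y₁ = 0.419 m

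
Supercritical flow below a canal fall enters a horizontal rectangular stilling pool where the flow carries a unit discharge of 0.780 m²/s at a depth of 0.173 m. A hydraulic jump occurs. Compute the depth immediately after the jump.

y₂ = 0.765 m

V₁ = q/y₁ = 0.780/0.173 = 4.51 m/s. Fr₁ = V₁/√(g·y₁) = 4.51/√(9.81×0.173) = 3.46.
By Bélanger, y₂/y₁ = ½[√(1 + 8Fr₁²) − 1] = ½[√96.82 − 1] = 4.42.
y₂ = 4.42 × 0.173 = 0.765 m.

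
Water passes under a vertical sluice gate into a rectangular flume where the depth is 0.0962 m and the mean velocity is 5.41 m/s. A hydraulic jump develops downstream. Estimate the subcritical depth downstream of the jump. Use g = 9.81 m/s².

Fr₁ = V₁/√(g·y₁) = 5.41/√(9.81×0.0962) = 5.57.
Bélanger equation: y₂/y₁ = ½[√(1 + 8Fr₁²) − 1] = ½[√249.1 − 1] = 7.39.
y₂ = 7.39 × 0.0962 = 0.711 m.

y₂ = 0.711 m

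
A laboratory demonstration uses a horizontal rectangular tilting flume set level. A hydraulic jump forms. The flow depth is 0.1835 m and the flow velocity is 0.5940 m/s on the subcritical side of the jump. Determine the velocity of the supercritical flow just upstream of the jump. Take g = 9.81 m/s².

Fr₂ = V₂/√(g·y₂) = 0.5940/√(9.81×0.1835) = 0.4427.
The Bélanger relation is symmetric: y₁/y₂ = ½[√(1 + 8Fr₂²) − 1] = ½[√2.5680 − 1] = 0.3013.
y₁ = 0.3013 × 0.1835 = 0.05528 m.
V₁ = q/y₁ = 0.1090/0.05528 = 1.972 m/s.

V₁ = 1.972 m/s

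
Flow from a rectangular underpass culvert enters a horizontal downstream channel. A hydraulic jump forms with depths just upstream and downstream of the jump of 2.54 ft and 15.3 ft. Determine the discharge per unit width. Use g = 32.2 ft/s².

q = 106 ft²/s

For a rectangular channel the momentum equation gives q² = ½·g·y₁·y₂·(y₁ + y₂) = ½×32.2×2.54×15.3×17.8 = 11162.
q = √11162 = 106 ft²/s.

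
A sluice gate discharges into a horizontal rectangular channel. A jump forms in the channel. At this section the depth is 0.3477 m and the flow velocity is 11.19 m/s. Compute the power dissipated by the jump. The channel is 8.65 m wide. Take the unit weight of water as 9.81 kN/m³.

P = 1262 kW

Fr₁ = V₁/√(g·y₁) = 11.19/√(9.81×0.3477) = 6.059.
Sequent-depth ratio: y₂/y₁ = ½[√(1 + 8Fr₁²) − 1] = ½[√294.68 − 1] = 8.083.
y₂ = 8.083 × 0.3477 = 2.811 m.
q = V₁·y₁ = 11.19 × 0.3477 = 3.891 m²/s. V₂ = q/y₂ = 3.891/2.811 = 1.384 m/s. E₁ = y₁ + V₁²/2g = 6.730 m; E₂ = y₂ + V₂²/2g = 2.908 m. ΔE = E₁ − E₂ = 3.822 m.
Q = q·b = 3.891 × 8.65 = 33.66 m³/s. P = γ·Q·ΔE = 9.81 × 33.66 × 3.822 = 1262 kW.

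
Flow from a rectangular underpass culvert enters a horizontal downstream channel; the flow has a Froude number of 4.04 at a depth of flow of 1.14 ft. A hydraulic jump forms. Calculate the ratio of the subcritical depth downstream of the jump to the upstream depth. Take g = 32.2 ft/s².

y₂/y₁ = 5.24

Fr₁ = 4.04 (given).
From the momentum equation for a rectangular channel, y₂/y₁ = ½[√(1 + 8Fr₁²) − 1] = ½[√131.6 − 1] = 5.24.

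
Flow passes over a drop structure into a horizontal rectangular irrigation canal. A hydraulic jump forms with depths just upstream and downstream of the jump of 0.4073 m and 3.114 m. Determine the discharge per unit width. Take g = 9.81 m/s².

For a rectangular channel the momentum equation gives q² = ½·g·y₁·y₂·(y₁ + y₂) = ½×9.81×0.4073×3.114×3.521 = 21.91.
q = √21.91 = 4.680 m²/s.

q = 4.680 m²/s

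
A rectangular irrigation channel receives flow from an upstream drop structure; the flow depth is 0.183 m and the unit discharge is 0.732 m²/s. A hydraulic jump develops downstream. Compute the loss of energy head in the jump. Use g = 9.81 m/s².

ΔE = 0.254 m

V₁ = q/y₁ = 0.732/0.183 = 4.00 m/s. Fr₁ = V₁/√(g·y₁) = 4.00/√(9.81×0.183) = 2.99.
Sequent-depth ratio: y₂/y₁ = ½[√(1 + 8Fr₁²) − 1] = ½[√72.30 − 1] = 3.75.
y₂ = 3.75 × 0.183 = 0.687 m.
V₂ = q/y₂ = 0.732/0.687 = 1.07 m/s. E₁ = y₁ + V₁²/2g = 0.998 m; E₂ = y₂ + V₂²/2g = 0.744 m. ΔE = E₁ − E₂ = 0.254 m.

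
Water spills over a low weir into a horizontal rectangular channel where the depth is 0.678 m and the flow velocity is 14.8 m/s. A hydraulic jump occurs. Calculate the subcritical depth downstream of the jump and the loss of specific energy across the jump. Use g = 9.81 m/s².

Fr₁ = V₁/√(g·y₁) = 14.8/√(9.81×0.678) = 5.74.
Sequent-depth ratio: y₂/y₁ = ½[√(1 + 8Fr₁²) − 1] = ½[√264.5 − 1] = 7.63.
y₂ = 7.63 × 0.678 = 5.17 m.
Head loss: ΔE = (y₂ − y₁)³/(4y₁y₂) = (5.17 − 0.678)³/(4×0.678×5.17) = 90.9/14.0 = 6.48 m.

y₂ = 5.17 m; ΔE = 6.48 m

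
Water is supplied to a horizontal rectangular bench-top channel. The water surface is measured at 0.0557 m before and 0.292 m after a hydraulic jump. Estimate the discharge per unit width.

For a rectangular channel the momentum equation gives q² = ½·g·y₁·y₂·(y₁ + y₂) = ½×9.81×0.0557×0.292×0.348 = 0.0277.
q = √0.0277 = 0.167 m²/s.

q = 0.167 m²/s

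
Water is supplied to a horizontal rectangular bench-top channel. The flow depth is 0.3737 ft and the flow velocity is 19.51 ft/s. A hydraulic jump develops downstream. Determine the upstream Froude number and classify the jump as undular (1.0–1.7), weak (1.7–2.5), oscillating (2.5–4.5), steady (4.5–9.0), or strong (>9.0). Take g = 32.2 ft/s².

Fr₁ = V₁/√(g·y₁) = 19.51/√(32.2×0.3737) = 5.624.
Fr₁ = 5.624 lies in the steady range.

Fr₁ = 5.624; steady jump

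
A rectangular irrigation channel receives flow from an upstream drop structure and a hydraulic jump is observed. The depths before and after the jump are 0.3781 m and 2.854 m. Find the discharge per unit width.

For a rectangular channel the momentum equation gives q² = ½·g·y₁·y₂·(y₁ + y₂) = ½×9.81×0.3781×2.854×3.232 = 17.11.
q = √17.11 = 4.136 m²/s.

q = 4.136 m²/s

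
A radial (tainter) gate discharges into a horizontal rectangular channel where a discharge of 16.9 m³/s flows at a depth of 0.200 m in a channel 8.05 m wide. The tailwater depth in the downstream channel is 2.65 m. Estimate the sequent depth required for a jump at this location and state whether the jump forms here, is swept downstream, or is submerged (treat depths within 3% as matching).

q = Q/b = 16.9/8.05 = 2.10 m²/s; V₁ = q/y₁ = 10.5 m/s. Fr₁ = V₁/√(g·y₁) = 7.49.
From the momentum equation for a rectangular channel, y₂/y₁ = ½[√(1 + 8Fr₁²) − 1] = ½[√450.3 − 1] = 10.1.
y₂ = 10.1 × 0.200 = 2.02 m.
Tailwater y_tw = 2.65 m: y_tw > y₂, so the jump is submerged.

y₂ = 2.02 m; the jump is submerged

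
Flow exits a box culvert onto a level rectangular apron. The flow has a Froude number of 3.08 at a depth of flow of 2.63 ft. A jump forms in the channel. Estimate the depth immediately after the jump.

Fr₁ = 3.08 (given).
Conjugate-depth relation: y₂/y₁ = ½[√(1 + 8Fr₁²) − 1] = ½[√76.89 − 1] = 3.88.
y₂ = 3.88 × 2.63 = 10.2 ft.

y₂ = 10.2 ft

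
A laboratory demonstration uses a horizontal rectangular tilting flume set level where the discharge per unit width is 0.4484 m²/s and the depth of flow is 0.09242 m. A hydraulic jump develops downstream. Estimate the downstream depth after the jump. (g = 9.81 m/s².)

y₂ = 0.6214 m

V₁ = q/y₁ = 0.4484/0.09242 = 4.852 m/s. Fr₁ = V₁/√(g·y₁) = 4.852/√(9.81×0.09242) = 5.095.
From the momentum equation for a rectangular channel, y₂/y₁ = ½[√(1 + 8Fr₁²) − 1] = ½[√208.71 − 1] = 6.723.
y₂ = 6.723 × 0.09242 = 0.6214 m.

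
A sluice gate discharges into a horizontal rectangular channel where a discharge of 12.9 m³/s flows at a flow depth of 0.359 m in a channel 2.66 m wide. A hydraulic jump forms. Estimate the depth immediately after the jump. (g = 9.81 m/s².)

q = Q/b = 12.9/2.66 = 4.85 m²/s; V₁ = q/y₁ = 13.5 m/s. Fr₁ = V₁/√(g·y₁) = 7.20.
By Bélanger, y₂/y₁ = ½[√(1 + 8Fr₁²) − 1] = ½[√415.5 − 1] = 9.69.
y₂ = 9.69 × 0.359 = 3.48 m.

y₂ = 3.48 m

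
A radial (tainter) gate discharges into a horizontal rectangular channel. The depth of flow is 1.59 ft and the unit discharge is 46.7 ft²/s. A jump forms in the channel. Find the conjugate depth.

y₂ = 8.47 ft

V₁ = q/y₁ = 46.7/1.59 = 29.4 ft/s. Fr₁ = V₁/√(g·y₁) = 29.4/√(32.2×1.59) = 4.10.
Bélanger equation: y₂/y₁ = ½[√(1 + 8Fr₁²) − 1] = ½[√135.8 − 1] = 5.33.
y₂ = 5.33 × 1.59 = 8.47 ft.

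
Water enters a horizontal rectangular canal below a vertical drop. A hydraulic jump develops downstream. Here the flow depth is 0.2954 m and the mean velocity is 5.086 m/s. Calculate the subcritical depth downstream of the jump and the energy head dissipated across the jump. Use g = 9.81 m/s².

y₂ = 1.109 m; ΔE = 0.4112 m

Fr₁ = V₁/√(g·y₁) = 5.086/√(9.81×0.2954) = 2.988.
Sequent-depth ratio: y₂/y₁ = ½[√(1 + 8Fr₁²) − 1] = ½[√72.411 − 1] = 3.755.
y₂ = 3.755 × 0.2954 = 1.109 m.
q = V₁·y₁ = 5.086 × 0.2954 = 1.502 m²/s. V₂ = q/y₂ = 1.502/1.109 = 1.355 m/s. E₁ = y₁ + V₁²/2g = 1.614 m; E₂ = y₂ + V₂²/2g = 1.203 m. ΔE = E₁ − E₂ = 0.4112 m.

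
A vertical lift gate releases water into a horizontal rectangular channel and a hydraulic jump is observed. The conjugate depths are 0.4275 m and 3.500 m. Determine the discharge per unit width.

q = 5.369 m²/s

For a rectangular channel the momentum equation gives q² = ½·g·y₁·y₂·(y₁ + y₂) = ½×9.81×0.4275×3.500×3.928 = 28.82.
q = √28.82 = 5.369 m²/s.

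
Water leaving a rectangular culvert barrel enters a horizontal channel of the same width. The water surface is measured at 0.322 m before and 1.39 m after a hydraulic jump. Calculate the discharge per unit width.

q = 1.94 m²/s

For a rectangular channel the momentum equation gives q² = ½·g·y₁·y₂·(y₁ + y₂) = ½×9.81×0.322×1.39×1.71 = 3.76.
q = √3.76 = 1.94 m²/s.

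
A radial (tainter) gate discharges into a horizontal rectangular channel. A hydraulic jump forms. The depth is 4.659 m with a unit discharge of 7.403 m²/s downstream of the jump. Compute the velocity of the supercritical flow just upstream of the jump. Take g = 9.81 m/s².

V₂ = q/y₂ = 7.403/4.659 = 1.589 m/s; Fr₂ = V₂/√(g·y₂) = 0.2350.
Applying the sequent-depth relation in reverse, y₁/y₂ = ½[√(1 + 8Fr₂²) − 1] = ½[√1.4419 − 1] = 0.1004.
y₁ = 0.1004 × 4.659 = 0.4678 m.
V₁ = q/y₁ = 7.403/0.4678 = 15.83 m/s.

V₁ = 15.83 m/s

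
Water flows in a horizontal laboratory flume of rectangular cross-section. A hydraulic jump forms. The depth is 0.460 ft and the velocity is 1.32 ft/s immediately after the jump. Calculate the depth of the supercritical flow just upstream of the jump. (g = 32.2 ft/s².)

Fr₂ = V₂/√(g·y₂) = 1.32/√(32.2×0.460) = 0.343.
The Bélanger relation is symmetric: y₁/y₂ = ½[√(1 + 8Fr₂²) − 1] = ½[√1.941 − 1] = 0.197.
y₁ = 0.197 × 0.460 = 0.0904 ft.

y₁ = 0.0904 ft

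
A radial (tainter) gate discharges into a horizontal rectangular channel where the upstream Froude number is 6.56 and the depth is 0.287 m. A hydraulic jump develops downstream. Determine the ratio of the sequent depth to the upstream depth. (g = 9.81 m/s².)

y₂/y₁ = 8.79

Fr₁ = 6.56 (given).
By Bélanger, y₂/y₁ = ½[√(1 + 8Fr₁²) − 1] = ½[√345.3 − 1] = 8.79.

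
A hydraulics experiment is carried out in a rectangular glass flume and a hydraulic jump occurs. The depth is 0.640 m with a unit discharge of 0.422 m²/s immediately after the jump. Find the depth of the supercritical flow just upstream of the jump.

V₂ = q/y₂ = 0.422/0.640 = 0.659 m/s; Fr₂ = V₂/√(g·y₂) = 0.263.
Applying the sequent-depth relation in reverse, y₁/y₂ = ½[√(1 + 8Fr₂²) − 1] = ½[√1.554 − 1] = 0.123.
y₁ = 0.123 × 0.640 = 0.0789 m.

y₁ = 0.0789 m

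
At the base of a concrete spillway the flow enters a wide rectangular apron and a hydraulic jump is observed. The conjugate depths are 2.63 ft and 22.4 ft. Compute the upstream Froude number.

Fr₁ = 6.37

For a rectangular channel the momentum equation gives q² = ½·g·y₁·y₂·(y₁ + y₂) = ½×32.2×2.63×22.4×25.0 = 23741.
q = √23741 = 154 ft²/s.
V₁ = q/y₁ = 58.6 ft/s; Fr₁ = V₁/√(g·y₁) = 6.37.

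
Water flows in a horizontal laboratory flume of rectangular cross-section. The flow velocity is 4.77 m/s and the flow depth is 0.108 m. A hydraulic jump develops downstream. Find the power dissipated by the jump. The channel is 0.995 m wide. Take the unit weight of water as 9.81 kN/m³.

Fr₁ = V₁/√(g·y₁) = 4.77/√(9.81×0.108) = 4.63.
Conjugate-depth relation: y₂/y₁ = ½[√(1 + 8Fr₁²) − 1] = ½[√172.8 − 1] = 6.07.
y₂ = 6.07 × 0.108 = 0.656 m.
Head loss: ΔE = (y₂ − y₁)³/(4y₁y₂) = (0.656 − 0.108)³/(4×0.108×0.656) = 0.164/0.283 = 0.580 m.
q = V₁·y₁ = 4.77 × 0.108 = 0.515 m²/s. Q = q·b = 0.515 × 0.995 = 0.513 m³/s. P = γ·Q·ΔE = 9.81 × 0.513 × 0.580 = 2.92 kW.

P = 2.92 kW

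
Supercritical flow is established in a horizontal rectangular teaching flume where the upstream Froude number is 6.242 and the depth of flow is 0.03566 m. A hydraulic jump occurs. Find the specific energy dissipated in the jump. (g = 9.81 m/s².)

ΔE = 0.4229 m

Fr₁ = 6.242 (given).
Bélanger equation: y₂/y₁ = ½[√(1 + 8Fr₁²) − 1] = ½[√312.70 − 1] = 8.342.
y₂ = 8.342 × 0.03566 = 0.2975 m.
Head loss: ΔE = (y₂ − y₁)³/(4y₁y₂) = (0.2975 − 0.03566)³/(4×0.03566×0.2975) = 0.01794/0.04243 = 0.4229 m.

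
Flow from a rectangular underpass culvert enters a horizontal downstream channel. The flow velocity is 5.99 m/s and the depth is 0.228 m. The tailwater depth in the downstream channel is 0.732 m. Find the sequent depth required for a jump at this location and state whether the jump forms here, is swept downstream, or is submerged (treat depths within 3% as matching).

y₂ = 1.18 m; the jump is swept downstream

Fr₁ = V₁/√(g·y₁) = 5.99/√(9.81×0.228) = 4.01.
From the momentum equation for a rectangular channel, y₂/y₁ = ½[√(1 + 8Fr₁²) − 1] = ½[√129.3 − 1] = 5.19.
y₂ = 5.19 × 0.228 = 1.18 m.
Tailwater y_tw = 0.732 m: y_tw < y₂, so the jump is swept downstream.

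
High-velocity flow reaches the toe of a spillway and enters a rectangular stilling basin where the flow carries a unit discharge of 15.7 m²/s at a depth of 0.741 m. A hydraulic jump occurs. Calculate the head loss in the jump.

V₁ = q/y₁ = 15.7/0.741 = 21.2 m/s. Fr₁ = V₁/√(g·y₁) = 21.2/√(9.81×0.741) = 7.86.
Bélanger equation: y₂/y₁ = ½[√(1 + 8Fr₁²) − 1] = ½[√495.0 − 1] = 10.6.
y₂ = 10.6 × 0.741 = 7.87 m.
V₂ = q/y₂ = 15.7/7.87 = 1.99 m/s. E₁ = y₁ + V₁²/2g = 23.6 m; E₂ = y₂ + V₂²/2g = 8.08 m. ΔE = E₁ − E₂ = 15.5 m.

ΔE = 15.5 m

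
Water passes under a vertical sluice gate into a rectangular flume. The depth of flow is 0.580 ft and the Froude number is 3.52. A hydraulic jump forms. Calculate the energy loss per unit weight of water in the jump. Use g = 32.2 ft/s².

ΔE = 1.38 ft

Fr₁ = 3.52 (given).
Bélanger equation: y₂/y₁ = ½[√(1 + 8Fr₁²) − 1] = ½[√100.1 − 1] = 4.50.
y₂ = 4.50 × 0.580 = 2.61 ft.
V₁ = Fr₁·√(g·y₁) = 3.52×√(32.2×0.580) = 15.2 ft/s; q = V₁·y₁ = 8.82 ft²/s. V₂ = q/y₂ = 8.82/2.61 = 3.38 ft/s. E₁ = y₁ + V₁²/2g = 4.17 ft; E₂ = y₂ + V₂²/2g = 2.79 ft. ΔE = E₁ − E₂ = 1.38 ft.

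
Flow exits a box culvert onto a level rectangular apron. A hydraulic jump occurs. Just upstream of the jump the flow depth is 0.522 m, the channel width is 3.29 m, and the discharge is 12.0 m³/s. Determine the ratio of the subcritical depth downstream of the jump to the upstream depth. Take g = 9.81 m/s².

q = Q/b = 12.0/3.29 = 3.65 m²/s; V₁ = q/y₁ = 6.99 m/s. Fr₁ = V₁/√(g·y₁) = 3.09.
Conjugate-depth relation: y₂/y₁ = ½[√(1 + 8Fr₁²) − 1] = ½[√77.27 − 1] = 3.90.

y₂/y₁ = 3.90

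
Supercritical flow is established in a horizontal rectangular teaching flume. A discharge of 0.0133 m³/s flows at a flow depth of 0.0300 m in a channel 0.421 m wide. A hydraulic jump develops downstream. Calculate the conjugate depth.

y₂ = 0.0687 m

q = Q/b = 0.0133/0.421 = 0.0316 m²/s; V₁ = q/y₁ = 1.05 m/s. Fr₁ = V₁/√(g·y₁) = 1.94.
Sequent-depth ratio: y₂/y₁ = ½[√(1 + 8Fr₁²) − 1] = ½[√31.14 − 1] = 2.29.
y₂ = 2.29 × 0.0300 = 0.0687 m.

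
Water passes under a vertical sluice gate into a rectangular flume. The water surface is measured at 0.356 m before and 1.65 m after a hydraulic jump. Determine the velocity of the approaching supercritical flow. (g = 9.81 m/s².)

V₁ = 6.75 m/s

For a rectangular channel the momentum equation gives q² = ½·g·y₁·y₂·(y₁ + y₂) = ½×9.81×0.356×1.65×2.01 = 5.78.
q = √5.78 = 2.40 m²/s.
V₁ = q/y₁ = 2.40/0.356 = 6.75 m/s.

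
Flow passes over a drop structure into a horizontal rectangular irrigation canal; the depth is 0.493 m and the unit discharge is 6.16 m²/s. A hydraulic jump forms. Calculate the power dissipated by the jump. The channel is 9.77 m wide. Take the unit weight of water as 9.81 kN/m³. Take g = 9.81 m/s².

P = 2709 kW

V₁ = q/y₁ = 6.16/0.493 = 12.5 m/s. Fr₁ = V₁/√(g·y₁) = 12.5/√(9.81×0.493) = 5.68.
Bélanger equation: y₂/y₁ = ½[√(1 + 8Fr₁²) − 1] = ½[√259.3 − 1] = 7.55.
y₂ = 7.55 × 0.493 = 3.72 m.
V₂ = q/y₂ = 6.16/3.72 = 1.65 m/s. E₁ = y₁ + V₁²/2g = 8.45 m; E₂ = y₂ + V₂²/2g = 3.86 m. ΔE = E₁ − E₂ = 4.59 m.
Q = q·b = 6.16 × 9.77 = 60.2 m³/s. P = γ·Q·ΔE = 9.81 × 60.2 × 4.59 = 2709 kW.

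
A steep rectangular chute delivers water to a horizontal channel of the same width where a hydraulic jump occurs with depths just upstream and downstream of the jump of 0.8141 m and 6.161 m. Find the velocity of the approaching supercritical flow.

For a rectangular channel the momentum equation gives q² = ½·g·y₁·y₂·(y₁ + y₂) = ½×9.81×0.8141×6.161×6.975 = 171.6.
q = √171.6 = 13.10 m²/s.
V₁ = q/y₁ = 13.10/0.8141 = 16.09 m/s.

V₁ = 16.09 m/s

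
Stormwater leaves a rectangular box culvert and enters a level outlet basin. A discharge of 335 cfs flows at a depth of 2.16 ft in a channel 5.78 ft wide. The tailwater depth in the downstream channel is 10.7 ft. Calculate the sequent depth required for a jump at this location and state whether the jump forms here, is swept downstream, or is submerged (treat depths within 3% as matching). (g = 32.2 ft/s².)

q = Q/b = 335/5.78 = 58.0 ft²/s; V₁ = q/y₁ = 26.8 ft/s. Fr₁ = V₁/√(g·y₁) = 3.22.
From the momentum equation for a rectangular channel, y₂/y₁ = ½[√(1 + 8Fr₁²) − 1] = ½[√83.81 − 1] = 4.08.
y₂ = 4.08 × 2.16 = 8.81 ft.
Tailwater y_tw = 10.7 ft: y_tw > y₂, so the jump is submerged.

y₂ = 8.81 ft; the jump is submerged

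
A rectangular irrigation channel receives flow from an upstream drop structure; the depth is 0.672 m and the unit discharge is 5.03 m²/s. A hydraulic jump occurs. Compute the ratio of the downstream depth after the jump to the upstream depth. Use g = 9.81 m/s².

V₁ = q/y₁ = 5.03/0.672 = 7.49 m/s. Fr₁ = V₁/√(g·y₁) = 7.49/√(9.81×0.672) = 2.92.
Bélanger equation: y₂/y₁ = ½[√(1 + 8Fr₁²) − 1] = ½[√68.99 − 1] = 3.65.

y₂/y₁ = 3.65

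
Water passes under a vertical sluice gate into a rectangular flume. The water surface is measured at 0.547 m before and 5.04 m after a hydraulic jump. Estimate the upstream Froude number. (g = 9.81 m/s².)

Fr₁ = 6.86

For a rectangular channel the momentum equation gives q² = ½·g·y₁·y₂·(y₁ + y₂) = ½×9.81×0.547×5.04×5.59 = 75.6.
q = √75.6 = 8.69 m²/s.
V₁ = q/y₁ = 15.9 m/s; Fr₁ = V₁/√(g·y₁) = 6.86.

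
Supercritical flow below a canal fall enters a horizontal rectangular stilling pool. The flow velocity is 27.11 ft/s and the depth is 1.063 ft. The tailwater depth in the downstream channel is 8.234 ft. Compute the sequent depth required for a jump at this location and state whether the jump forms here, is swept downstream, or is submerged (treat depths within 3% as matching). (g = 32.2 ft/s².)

Fr₁ = V₁/√(g·y₁) = 27.11/√(32.2×1.063) = 4.634.
Sequent-depth ratio: y₂/y₁ = ½[√(1 + 8Fr₁²) − 1] = ½[√172.77 − 1] = 6.072.
y₂ = 6.072 × 1.063 = 6.455 ft.
Tailwater y_tw = 8.234 ft: y_tw > y₂, so the jump is submerged.

y₂ = 6.455 ft; the jump is submerged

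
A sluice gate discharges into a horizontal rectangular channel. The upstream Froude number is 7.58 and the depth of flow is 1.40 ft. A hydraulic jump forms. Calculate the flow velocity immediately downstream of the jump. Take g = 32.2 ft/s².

V₂ = 4.97 ft/s

Fr₁ = 7.58 (given).
By Bélanger, y₂/y₁ = ½[√(1 + 8Fr₁²) − 1] = ½[√460.7 − 1] = 10.2.
y₂ = 10.2 × 1.40 = 14.3 ft.
V₁ = Fr₁·√(g·y₁) = 7.58×√(32.2×1.40) = 50.9 ft/s; q = V₁·y₁ = 71.3 ft²/s.
V₂ = q/y₂ = 71.3/14.3 = 4.97 ft/s.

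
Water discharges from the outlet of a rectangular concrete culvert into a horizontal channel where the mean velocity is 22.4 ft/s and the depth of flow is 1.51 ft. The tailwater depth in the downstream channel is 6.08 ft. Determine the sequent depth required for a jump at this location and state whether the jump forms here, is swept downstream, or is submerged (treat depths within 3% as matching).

Fr₁ = V₁/√(g·y₁) = 22.4/√(32.2×1.51) = 3.21.
From the momentum equation for a rectangular channel, y₂/y₁ = ½[√(1 + 8Fr₁²) − 1] = ½[√83.56 − 1] = 4.07.
y₂ = 4.07 × 1.51 = 6.15 ft.
Tailwater y_tw = 6.08 ft: y_tw ≈ y₂, so the jump forms here.

y₂ = 6.15 ft; the jump forms here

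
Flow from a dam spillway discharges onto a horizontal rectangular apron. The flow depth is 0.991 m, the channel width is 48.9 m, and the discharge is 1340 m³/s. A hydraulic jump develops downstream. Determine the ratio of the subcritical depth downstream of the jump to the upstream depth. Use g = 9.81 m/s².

q = Q/b = 1340/48.9 = 27.4 m²/s; V₁ = q/y₁ = 27.7 m/s. Fr₁ = V₁/√(g·y₁) = 8.87.
By Bélanger, y₂/y₁ = ½[√(1 + 8Fr₁²) − 1] = ½[√630.2 − 1] = 12.1.

y₂/y₁ = 12.1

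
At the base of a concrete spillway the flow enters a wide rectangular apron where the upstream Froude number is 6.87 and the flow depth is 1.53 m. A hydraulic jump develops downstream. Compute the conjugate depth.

Fr₁ = 6.87 (given).
Sequent-depth ratio: y₂/y₁ = ½[√(1 + 8Fr₁²) − 1] = ½[√378.6 − 1] = 9.23.
y₂ = 9.23 × 1.53 = 14.1 m.

y₂ = 14.1 m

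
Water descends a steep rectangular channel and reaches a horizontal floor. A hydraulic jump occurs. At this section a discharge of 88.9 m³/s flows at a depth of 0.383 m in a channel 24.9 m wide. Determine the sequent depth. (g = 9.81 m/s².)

y₂ = 2.42 m

q = Q/b = 88.9/24.9 = 3.57 m²/s; V₁ = q/y₁ = 9.32 m/s. Fr₁ = V₁/√(g·y₁) = 4.81.
Conjugate-depth relation: y₂/y₁ = ½[√(1 + 8Fr₁²) − 1] = ½[√186.0 − 1] = 6.32.
y₂ = 6.32 × 0.383 = 2.42 m.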